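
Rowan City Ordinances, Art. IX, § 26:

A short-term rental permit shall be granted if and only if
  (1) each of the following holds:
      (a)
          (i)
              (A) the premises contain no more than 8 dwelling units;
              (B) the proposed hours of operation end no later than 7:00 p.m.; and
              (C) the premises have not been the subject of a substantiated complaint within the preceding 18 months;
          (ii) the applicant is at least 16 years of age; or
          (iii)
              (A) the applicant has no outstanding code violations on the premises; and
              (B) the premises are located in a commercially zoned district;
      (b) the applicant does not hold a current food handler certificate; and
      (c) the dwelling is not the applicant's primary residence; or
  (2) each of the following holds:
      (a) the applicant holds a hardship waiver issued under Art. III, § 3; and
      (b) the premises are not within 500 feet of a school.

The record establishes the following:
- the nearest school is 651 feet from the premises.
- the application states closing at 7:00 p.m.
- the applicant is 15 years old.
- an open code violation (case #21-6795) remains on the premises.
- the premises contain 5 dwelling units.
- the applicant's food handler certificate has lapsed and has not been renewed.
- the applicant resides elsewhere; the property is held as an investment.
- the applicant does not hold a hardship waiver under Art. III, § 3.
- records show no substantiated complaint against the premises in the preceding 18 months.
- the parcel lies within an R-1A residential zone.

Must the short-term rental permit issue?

(A) ≤ 8 units — met.
(B) closes by 7 p.m. — satisfied.
(C) no complaint in 18 mo. — holds.
(i) = T AND T AND T = true.
(ii) age ≥ 16 — not satisfied.
(A) no code violations — not satisfied.
(B) commercially zoned — not met.
(iii) = F AND F = false.
(a) = T OR F OR F = true.
(b) not (food handler cert.) — satisfied.
(c) not (primary residence) — met.
(1) = T AND T AND T = true.
(a) hardship waiver — fails.
(b) ≥500 ft from school — met.
(2): F AND T → false.
So Overall is satisfied (T OR F).

Yes — granted.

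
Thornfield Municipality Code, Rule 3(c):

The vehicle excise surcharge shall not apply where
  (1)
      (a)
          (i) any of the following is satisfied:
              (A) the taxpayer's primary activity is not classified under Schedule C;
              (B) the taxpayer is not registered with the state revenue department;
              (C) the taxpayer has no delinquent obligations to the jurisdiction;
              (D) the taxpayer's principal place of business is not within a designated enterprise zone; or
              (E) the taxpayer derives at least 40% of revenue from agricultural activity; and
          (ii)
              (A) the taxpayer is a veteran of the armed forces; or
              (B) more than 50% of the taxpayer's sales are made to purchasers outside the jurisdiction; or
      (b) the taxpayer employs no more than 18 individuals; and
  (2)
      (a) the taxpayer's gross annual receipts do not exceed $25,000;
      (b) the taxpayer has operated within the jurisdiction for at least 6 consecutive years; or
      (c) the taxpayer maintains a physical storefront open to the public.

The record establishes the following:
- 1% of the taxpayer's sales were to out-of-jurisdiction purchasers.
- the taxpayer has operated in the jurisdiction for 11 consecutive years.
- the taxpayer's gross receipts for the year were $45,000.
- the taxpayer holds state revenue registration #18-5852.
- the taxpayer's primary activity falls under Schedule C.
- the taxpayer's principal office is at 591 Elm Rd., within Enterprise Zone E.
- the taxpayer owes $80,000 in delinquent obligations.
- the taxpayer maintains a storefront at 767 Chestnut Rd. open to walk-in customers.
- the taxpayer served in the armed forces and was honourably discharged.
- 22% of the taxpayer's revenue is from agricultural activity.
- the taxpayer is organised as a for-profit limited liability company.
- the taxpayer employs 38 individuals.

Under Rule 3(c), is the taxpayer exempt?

No — not exempt.

(A) not (Schedule C activity) — not met.
(B) not (state-registered) — not met.
(C) no delinquency — not met.
(D) not (in enterprise zone) — fails.
(E) ≥40% agricultural — not satisfied.
(i): F OR F OR F OR F OR F → false.
(A) veteran — holds.
(B) >50% out-of-jur. sales — not met.
So (ii) is satisfied (T OR F).
(a): F AND T → false.
(b) ≤ 18 employees — not met.
So (1) is not satisfied (F OR F).
(a) receipts ≤ $25,000 — not met.
(b) ≥ 6 yrs in jurisdiction — met.
(c) has storefront — met.
(2) = F OR T OR T = true.
So Overall is not satisfied (F AND T).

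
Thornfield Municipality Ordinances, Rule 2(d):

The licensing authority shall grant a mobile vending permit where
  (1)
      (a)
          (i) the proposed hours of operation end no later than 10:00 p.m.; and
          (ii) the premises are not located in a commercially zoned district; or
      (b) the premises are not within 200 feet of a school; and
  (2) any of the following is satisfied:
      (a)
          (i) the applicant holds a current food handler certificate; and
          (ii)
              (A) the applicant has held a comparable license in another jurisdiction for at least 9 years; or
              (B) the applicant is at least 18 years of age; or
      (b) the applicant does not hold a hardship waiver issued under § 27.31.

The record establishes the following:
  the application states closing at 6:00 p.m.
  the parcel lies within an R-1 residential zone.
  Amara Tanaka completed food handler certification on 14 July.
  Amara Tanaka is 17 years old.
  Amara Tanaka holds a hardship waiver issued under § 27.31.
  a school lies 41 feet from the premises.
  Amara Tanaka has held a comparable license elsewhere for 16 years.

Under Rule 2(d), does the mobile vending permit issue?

Yes — granted.

(i) closes by 10 p.m. — met.
(ii) not (commercially zoned) — met.
So (a) is satisfied (T AND T).
(b) ≥200 ft from school — not met.
So (1) is satisfied (T OR F).
(i) food handler cert. — met.
(A) prior license ≥ 9 yr — satisfied.
(B) age ≥ 18 — fails.
(ii) = T OR F = true.
(a) = T AND T = true.
(b) not (hardship waiver) — not met.
So (2) is satisfied (T OR F).
So Overall is satisfied (T AND T).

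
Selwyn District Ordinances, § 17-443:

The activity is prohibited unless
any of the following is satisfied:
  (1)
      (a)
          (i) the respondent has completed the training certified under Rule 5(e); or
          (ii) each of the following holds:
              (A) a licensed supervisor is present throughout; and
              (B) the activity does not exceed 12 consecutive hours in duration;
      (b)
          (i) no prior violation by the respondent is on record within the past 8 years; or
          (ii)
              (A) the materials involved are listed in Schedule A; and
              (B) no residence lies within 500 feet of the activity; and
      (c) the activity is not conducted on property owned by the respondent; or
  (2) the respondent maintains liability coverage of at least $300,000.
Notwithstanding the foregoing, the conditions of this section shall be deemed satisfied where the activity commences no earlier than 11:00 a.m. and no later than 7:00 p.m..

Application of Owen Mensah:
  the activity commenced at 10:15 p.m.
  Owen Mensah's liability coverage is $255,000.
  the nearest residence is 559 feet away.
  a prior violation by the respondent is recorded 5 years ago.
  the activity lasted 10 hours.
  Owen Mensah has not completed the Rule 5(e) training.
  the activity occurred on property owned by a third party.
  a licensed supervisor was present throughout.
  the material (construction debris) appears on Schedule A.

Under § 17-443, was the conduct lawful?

(i) training certified — not satisfied.
(A) supervisor present — met.
(B) ≤ 12 hrs duration — holds.
So (ii) is satisfied (T AND T).
(a) = F OR T = true.
(i) no prior violation — fails.
(A) Schedule A material — satisfied.
(B) no residence in 500 ft — met.
So (ii) is satisfied (T AND T).
(b) = F OR T = true.
(c) not (own property) — met.
So (1) is satisfied (T AND T AND T).
(2) coverage ≥ $300,000 — not met.
Overall: T OR F → true.
Exception (start within hours) — not satisfied.
Result: main true OR exception false → true.

Yes — lawful.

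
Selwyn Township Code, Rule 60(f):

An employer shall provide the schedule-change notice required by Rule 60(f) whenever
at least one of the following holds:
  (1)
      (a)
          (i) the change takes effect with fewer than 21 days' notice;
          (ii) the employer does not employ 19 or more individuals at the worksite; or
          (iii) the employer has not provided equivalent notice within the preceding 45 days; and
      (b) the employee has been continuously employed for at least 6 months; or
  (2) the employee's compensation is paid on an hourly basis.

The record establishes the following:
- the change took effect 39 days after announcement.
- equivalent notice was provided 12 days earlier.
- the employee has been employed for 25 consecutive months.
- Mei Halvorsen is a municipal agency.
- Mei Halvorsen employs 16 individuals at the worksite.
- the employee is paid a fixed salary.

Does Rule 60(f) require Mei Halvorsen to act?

Yes — required.

(i) < 21 days' notice — fails.
(ii) not (≥ 19 at site) — holds.
(iii) no recent notice — not satisfied.
So (a) is satisfied (F OR T OR F).
(b) tenure ≥ 6 mo. — holds.
(1) = T AND T = true.
(2) hourly-paid — fails.
Overall: T OR F → true.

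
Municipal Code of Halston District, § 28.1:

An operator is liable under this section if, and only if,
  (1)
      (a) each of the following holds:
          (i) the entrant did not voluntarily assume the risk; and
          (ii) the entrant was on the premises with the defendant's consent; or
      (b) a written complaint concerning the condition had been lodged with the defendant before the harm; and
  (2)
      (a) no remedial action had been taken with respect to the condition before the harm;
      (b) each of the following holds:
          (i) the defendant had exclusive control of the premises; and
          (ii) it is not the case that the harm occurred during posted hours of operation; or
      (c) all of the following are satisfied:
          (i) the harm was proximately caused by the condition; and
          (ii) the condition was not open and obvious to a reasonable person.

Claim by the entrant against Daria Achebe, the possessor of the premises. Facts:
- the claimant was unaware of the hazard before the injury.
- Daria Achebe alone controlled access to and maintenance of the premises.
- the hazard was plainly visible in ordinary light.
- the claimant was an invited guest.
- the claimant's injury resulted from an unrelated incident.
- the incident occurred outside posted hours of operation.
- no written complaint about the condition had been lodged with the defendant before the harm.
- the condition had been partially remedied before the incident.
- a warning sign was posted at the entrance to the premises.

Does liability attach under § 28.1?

Yes — liable.

(i) no assumed risk — met.
(ii) consent to enter — satisfied.
(a) = T AND T = true.
(b) complaint lodged — not satisfied.
So (1) is satisfied (T OR F).
(a) no remedial action — fails.
(i) exclusive control — holds.
(ii) not (during posted hours) — met.
So (b) is satisfied (T AND T).
(i) proximate cause — not satisfied.
(ii) not open/obvious — not met.
So (c) is not satisfied (F AND F).
(2): F OR T OR F → true.
So Overall is satisfied (T AND T).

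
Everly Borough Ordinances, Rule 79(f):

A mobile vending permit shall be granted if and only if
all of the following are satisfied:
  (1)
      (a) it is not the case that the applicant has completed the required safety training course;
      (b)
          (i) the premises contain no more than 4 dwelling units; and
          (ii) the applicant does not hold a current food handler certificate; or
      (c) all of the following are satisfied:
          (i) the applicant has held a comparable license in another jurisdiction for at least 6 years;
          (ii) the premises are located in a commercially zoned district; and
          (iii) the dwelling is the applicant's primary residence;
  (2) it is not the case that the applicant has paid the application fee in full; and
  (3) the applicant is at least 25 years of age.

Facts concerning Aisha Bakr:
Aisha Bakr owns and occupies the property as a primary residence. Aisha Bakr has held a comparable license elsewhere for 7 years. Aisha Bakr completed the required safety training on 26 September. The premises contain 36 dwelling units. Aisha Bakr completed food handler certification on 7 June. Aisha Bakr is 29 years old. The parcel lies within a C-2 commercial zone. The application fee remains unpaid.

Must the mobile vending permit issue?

(a) not (safety training) — not satisfied.
(i) ≤ 4 units — fails.
(ii) not (food handler cert.) — fails.
So (b) is not satisfied (F AND F).
(i) prior license ≥ 6 yr — met.
(ii) commercially zoned — satisfied.
(iii) primary residence — satisfied.
(c) = T AND T AND T = true.
(1): F OR F OR T → true.
(2) not (fee paid) — met.
(3) age ≥ 25 — holds.
Overall = T AND T AND T = true.

Yes — granted.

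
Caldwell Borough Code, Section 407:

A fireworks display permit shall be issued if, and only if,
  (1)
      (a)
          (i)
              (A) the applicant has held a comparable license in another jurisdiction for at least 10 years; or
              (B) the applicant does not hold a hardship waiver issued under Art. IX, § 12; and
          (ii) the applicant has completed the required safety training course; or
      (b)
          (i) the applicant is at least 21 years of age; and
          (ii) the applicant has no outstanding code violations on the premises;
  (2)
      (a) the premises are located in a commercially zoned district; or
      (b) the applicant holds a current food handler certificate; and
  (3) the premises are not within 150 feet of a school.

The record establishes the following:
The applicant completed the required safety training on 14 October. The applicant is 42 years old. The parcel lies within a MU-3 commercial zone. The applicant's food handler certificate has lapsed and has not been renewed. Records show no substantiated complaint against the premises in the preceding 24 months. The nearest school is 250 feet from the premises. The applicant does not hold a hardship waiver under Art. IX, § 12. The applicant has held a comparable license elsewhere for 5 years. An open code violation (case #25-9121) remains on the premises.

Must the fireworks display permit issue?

Yes — granted.

(A) prior license ≥ 10 yr — not met.
(B) not (hardship waiver) — holds.
(i): F OR T → true.
(ii) safety training — met.
(a): T AND T → true.
(i) age ≥ 21 — met.
(ii) no code violations — not met.
(b): T AND F → false.
(1): T OR F → true.
(a) commercially zoned — satisfied.
(b) food handler cert. — fails.
(2) = T OR F = true.
(3) ≥150 ft from school — holds.
Overall: T AND T AND T → true.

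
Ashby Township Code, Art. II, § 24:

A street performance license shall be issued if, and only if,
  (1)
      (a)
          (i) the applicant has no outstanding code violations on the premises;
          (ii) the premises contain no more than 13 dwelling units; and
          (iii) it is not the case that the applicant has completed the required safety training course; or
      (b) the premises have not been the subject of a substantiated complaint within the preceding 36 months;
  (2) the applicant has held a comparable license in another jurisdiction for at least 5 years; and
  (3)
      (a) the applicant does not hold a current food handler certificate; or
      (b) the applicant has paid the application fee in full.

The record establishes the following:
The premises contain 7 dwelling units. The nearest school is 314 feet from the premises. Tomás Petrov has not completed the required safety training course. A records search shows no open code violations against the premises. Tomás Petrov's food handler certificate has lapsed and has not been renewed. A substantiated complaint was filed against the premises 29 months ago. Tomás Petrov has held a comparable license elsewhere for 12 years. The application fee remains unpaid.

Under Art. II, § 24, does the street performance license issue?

Yes — granted.

(i) no code violations — met.
(ii) ≤ 13 units — holds.
(iii) not (safety training) — holds.
So (a) is satisfied (T AND T AND T).
(b) no complaint in 36 mo. — fails.
So (1) is satisfied (T OR F).
(2) prior license ≥ 5 yr — met.
(a) not (food handler cert.) — met.
(b) fee paid — fails.
So (3) is satisfied (T OR F).
Overall: T AND T AND T → true.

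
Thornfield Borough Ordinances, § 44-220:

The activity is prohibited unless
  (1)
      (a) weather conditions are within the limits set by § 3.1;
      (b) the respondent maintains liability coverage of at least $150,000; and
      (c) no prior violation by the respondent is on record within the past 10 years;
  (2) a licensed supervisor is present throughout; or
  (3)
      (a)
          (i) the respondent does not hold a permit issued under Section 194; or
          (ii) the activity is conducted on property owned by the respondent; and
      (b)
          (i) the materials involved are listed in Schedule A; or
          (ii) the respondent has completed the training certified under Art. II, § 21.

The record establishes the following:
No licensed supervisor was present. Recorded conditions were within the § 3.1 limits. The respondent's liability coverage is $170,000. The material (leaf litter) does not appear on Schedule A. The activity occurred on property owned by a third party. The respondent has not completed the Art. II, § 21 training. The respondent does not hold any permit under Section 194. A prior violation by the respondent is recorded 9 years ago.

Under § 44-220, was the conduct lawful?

No — unlawful.

(a) weather ok — holds.
(b) coverage ≥ $150,000 — met.
(c) no prior violation — not met.
(1): T AND T AND F → false.
(2) supervisor present — fails.
(i) not (holds permit) — satisfied.
(ii) own property — fails.
(a) = T OR F = true.
(i) Schedule A material — not met.
(ii) training certified — not satisfied.
(b) = F OR F = false.
(3): T AND F → false.
So Overall is not satisfied (F OR F OR F).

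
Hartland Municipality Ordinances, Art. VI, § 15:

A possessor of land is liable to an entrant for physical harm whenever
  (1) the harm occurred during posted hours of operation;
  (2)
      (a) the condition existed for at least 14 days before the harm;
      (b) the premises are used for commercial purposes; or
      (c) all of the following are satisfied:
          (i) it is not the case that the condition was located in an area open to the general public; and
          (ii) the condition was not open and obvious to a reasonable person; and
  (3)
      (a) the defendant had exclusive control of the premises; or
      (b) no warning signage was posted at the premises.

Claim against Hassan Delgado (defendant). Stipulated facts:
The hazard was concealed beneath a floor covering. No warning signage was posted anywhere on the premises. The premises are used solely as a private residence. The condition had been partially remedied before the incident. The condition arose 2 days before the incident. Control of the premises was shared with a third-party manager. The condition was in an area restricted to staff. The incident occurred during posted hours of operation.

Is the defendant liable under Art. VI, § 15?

(1) during posted hours — holds.
(a) condition ≥14 days old — not met.
(b) commercial use — not satisfied.
(i) not (public area) — holds.
(ii) not open/obvious — holds.
(c): T AND T → true.
(2) = F OR F OR T = true.
(a) exclusive control — not satisfied.
(b) no signage posted — holds.
So (3) is satisfied (F OR T).
So Overall is satisfied (T AND T AND T).

Yes — liable.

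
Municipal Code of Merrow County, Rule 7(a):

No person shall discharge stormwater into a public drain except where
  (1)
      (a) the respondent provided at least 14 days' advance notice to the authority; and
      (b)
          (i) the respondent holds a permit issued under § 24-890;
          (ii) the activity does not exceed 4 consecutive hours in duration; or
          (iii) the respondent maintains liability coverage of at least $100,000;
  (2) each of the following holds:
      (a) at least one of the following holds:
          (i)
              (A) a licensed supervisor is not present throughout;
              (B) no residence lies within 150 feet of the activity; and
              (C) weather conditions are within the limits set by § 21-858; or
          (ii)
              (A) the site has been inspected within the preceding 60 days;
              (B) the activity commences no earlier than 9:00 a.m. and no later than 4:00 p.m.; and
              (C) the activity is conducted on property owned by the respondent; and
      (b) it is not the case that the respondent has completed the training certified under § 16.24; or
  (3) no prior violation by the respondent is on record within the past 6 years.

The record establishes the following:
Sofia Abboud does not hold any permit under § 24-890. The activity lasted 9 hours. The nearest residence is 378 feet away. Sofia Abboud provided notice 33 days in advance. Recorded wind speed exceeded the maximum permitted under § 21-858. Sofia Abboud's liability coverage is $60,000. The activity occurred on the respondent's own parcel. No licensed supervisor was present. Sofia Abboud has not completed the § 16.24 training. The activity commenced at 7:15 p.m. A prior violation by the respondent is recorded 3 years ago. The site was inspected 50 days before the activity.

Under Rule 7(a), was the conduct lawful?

No — unlawful.

(a) ≥14 days' notice — holds.
(i) holds permit — fails.
(ii) ≤ 4 hrs duration — fails.
(iii) coverage ≥ $100,000 — fails.
(b): F OR F OR F → false.
So (1) is not satisfied (T AND F).
(A) not (supervisor present) — met.
(B) no residence in 150 ft — holds.
(C) weather ok — fails.
(i) = T AND T AND F = false.
(A) site inspected — met.
(B) start within hours — fails.
(C) own property — met.
(ii): T AND F AND T → false.
(a): F OR F → false.
(b) not (training certified) — met.
(2) = F AND T = false.
(3) no prior violation — not met.
Overall: F OR F OR F → false.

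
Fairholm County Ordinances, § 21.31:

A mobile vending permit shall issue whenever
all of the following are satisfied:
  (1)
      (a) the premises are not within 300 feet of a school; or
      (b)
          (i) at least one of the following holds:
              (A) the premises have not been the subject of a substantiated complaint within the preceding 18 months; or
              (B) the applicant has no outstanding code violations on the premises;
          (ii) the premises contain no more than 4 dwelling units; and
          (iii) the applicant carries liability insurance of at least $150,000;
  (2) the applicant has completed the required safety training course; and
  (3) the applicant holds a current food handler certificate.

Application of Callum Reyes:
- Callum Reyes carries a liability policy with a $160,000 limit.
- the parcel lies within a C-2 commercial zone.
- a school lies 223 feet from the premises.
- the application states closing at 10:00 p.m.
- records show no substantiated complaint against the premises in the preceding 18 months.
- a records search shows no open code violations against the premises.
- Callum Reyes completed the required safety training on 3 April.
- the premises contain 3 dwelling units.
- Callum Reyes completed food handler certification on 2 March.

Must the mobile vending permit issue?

Yes — granted.

(a) ≥300 ft from school — not met.
(A) no complaint in 18 mo. — met.
(B) no code violations — holds.
(i): T OR T → true.
(ii) ≤ 4 units — satisfied.
(iii) insurance ≥ $150,000 — holds.
So (b) is satisfied (T AND T AND T).
(1) = F OR T = true.
(2) safety training — holds.
(3) food handler cert. — met.
Overall: T AND T AND T → true.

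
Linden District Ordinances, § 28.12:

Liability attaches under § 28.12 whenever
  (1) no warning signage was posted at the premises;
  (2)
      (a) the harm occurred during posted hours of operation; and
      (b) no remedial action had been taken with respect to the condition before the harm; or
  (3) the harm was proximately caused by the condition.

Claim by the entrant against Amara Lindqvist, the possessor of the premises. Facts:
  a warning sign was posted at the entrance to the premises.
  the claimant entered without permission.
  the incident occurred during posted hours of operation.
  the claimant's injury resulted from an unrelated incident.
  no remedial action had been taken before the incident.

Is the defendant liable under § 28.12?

Yes — liable.

(1) no signage posted — fails.
(a) during posted hours — satisfied.
(b) no remedial action — holds.
(2) = T AND T = true.
(3) proximate cause — fails.
Overall: F OR T OR F → true.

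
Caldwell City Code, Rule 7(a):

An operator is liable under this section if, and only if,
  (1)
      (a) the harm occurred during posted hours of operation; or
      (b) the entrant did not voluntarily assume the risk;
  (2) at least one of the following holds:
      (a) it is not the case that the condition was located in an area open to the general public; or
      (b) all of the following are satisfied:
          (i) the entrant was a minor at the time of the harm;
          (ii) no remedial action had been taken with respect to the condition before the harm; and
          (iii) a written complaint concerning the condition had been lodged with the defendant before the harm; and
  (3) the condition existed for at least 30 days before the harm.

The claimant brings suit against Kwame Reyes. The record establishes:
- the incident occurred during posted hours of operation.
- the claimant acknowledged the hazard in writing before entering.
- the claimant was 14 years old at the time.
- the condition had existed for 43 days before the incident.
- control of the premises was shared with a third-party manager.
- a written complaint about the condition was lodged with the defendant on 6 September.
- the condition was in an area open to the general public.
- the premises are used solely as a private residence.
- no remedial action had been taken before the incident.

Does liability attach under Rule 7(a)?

(a) during posted hours — satisfied.
(b) no assumed risk — not met.
(1): T OR F → true.
(a) not (public area) — not met.
(i) entrant a minor — satisfied.
(ii) no remedial action — satisfied.
(iii) complaint lodged — holds.
(b) = T AND T AND T = true.
(2): F OR T → true.
(3) condition ≥30 days old — met.
So Overall is satisfied (T AND T AND T).

Yes — liable.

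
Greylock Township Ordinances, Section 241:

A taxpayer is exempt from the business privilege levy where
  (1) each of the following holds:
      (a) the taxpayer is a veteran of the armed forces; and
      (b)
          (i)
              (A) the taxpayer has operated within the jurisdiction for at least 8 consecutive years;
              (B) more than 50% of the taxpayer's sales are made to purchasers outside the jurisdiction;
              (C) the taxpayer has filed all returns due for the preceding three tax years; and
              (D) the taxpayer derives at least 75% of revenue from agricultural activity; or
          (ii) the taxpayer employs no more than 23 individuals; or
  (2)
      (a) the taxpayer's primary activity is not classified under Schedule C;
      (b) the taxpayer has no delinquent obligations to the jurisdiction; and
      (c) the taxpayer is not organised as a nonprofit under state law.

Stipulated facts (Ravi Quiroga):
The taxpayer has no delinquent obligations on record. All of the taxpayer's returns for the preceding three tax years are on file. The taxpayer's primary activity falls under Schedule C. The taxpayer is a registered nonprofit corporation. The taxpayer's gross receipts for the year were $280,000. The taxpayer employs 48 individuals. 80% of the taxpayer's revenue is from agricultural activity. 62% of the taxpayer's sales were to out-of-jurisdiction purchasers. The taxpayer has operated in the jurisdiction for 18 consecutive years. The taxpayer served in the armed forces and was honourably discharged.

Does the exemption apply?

(a) veteran — holds.
(A) ≥ 8 yrs in jurisdiction — satisfied.
(B) >50% out-of-jur. sales — satisfied.
(C) returns current — satisfied.
(D) ≥75% agricultural — holds.
So (i) is satisfied (T AND T AND T AND T).
(ii) ≤ 23 employees — fails.
(b): T OR F → true.
So (1) is satisfied (T AND T).
(a) not (Schedule C activity) — not satisfied.
(b) no delinquency — met.
(c) not (nonprofit) — not satisfied.
(2): F AND T AND F → false.
Overall: T OR F → true.

Yes — exempt.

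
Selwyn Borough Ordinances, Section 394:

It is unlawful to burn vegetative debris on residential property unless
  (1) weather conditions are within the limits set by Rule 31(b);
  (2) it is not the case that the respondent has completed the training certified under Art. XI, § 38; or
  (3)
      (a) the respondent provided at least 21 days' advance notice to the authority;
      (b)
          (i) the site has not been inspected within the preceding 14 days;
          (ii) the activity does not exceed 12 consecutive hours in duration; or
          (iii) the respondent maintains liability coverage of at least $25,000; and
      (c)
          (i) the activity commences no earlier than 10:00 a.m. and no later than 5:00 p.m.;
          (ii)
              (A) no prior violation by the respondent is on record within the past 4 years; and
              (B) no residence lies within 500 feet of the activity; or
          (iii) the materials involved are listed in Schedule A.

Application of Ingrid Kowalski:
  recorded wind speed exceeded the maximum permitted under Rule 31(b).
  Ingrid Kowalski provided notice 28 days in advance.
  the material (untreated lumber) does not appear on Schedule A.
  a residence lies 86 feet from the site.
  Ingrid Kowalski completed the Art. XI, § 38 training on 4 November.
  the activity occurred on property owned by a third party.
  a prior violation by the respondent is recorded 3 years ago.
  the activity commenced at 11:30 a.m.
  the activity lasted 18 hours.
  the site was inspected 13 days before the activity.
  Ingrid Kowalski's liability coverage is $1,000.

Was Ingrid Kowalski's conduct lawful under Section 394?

No — unlawful.

(1) weather ok — fails.
(2) not (training certified) — fails.
(a) ≥21 days' notice — satisfied.
(i) not (site inspected) — not satisfied.
(ii) ≤ 12 hrs duration — fails.
(iii) coverage ≥ $25,000 — fails.
So (b) is not satisfied (F OR F OR F).
(i) start within hours — satisfied.
(A) no prior violation — not met.
(B) no residence in 500 ft — fails.
(ii): F AND F → false.
(iii) Schedule A material — not satisfied.
(c): T OR F OR F → true.
(3) = T AND F AND T = false.
Overall = F OR F OR F = false.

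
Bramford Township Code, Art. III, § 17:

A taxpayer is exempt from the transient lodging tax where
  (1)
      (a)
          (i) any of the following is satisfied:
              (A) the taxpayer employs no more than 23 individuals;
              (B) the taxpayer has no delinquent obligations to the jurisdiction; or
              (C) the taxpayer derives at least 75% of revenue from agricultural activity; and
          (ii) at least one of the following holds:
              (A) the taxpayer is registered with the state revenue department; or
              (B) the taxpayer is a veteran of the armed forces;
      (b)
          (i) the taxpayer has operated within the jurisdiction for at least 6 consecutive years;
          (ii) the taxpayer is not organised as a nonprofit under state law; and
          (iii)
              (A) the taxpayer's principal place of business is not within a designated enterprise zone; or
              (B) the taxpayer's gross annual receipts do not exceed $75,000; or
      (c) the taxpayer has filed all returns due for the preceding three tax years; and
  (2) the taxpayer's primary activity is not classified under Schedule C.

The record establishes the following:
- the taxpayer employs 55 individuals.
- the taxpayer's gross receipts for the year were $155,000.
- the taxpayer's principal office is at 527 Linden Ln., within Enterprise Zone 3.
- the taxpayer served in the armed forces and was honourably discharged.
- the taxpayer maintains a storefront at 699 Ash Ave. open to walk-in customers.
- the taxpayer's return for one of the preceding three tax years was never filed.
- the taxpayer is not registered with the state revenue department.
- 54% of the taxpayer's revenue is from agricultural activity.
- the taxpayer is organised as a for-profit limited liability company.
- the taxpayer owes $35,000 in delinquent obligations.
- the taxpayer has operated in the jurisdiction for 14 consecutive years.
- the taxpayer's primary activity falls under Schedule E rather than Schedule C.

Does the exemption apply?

(A) ≤ 23 employees — not satisfied.
(B) no delinquency — not satisfied.
(C) ≥75% agricultural — not met.
(i): F OR F OR F → false.
(A) state-registered — fails.
(B) veteran — satisfied.
(ii): F OR T → true.
(a): F AND T → false.
(i) ≥ 6 yrs in jurisdiction — holds.
(ii) not (nonprofit) — holds.
(A) not (in enterprise zone) — not met.
(B) receipts ≤ $75,000 — fails.
So (iii) is not satisfied (F OR F).
(b) = T AND T AND F = false.
(c) returns current — not satisfied.
So (1) is not satisfied (F OR F OR F).
(2) not (Schedule C activity) — satisfied.
Overall = F AND T = false.

No — not exempt.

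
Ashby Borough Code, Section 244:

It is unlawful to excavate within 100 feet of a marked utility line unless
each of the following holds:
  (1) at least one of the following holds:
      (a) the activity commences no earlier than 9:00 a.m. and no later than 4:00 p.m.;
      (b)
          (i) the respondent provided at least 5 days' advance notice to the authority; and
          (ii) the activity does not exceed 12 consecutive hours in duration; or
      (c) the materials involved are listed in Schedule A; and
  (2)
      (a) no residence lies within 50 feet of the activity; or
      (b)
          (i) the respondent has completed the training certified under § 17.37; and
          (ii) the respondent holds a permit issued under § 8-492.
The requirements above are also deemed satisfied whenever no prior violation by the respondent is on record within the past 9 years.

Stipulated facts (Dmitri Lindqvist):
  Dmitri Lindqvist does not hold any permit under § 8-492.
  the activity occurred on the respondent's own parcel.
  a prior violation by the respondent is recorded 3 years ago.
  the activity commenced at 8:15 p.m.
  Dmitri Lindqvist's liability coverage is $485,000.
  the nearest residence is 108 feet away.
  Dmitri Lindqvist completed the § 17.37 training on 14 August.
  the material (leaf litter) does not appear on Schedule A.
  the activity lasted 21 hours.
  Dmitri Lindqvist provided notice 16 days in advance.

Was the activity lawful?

No — unlawful.

(a) start within hours — not satisfied.
(i) ≥5 days' notice — satisfied.
(ii) ≤ 12 hrs duration — not met.
(b): T AND F → false.
(c) Schedule A material — not satisfied.
(1): F OR F OR F → false.
(a) no residence in 50 ft — holds.
(i) training certified — satisfied.
(ii) holds permit — not satisfied.
(b): T AND F → false.
(2) = T OR F = true.
Overall = F AND T = false.
Exception (no prior violation) — not satisfied.
Result: main false OR exception false → false.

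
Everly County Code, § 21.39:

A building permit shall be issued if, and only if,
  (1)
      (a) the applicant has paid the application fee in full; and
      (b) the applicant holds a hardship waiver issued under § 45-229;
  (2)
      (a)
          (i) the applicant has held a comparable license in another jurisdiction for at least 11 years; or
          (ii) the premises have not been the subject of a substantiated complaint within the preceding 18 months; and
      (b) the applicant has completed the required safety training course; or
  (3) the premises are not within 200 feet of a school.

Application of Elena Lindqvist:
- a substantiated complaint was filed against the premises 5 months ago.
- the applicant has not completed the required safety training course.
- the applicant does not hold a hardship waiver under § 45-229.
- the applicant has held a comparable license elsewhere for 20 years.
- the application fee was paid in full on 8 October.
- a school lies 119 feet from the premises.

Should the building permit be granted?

(a) fee paid — satisfied.
(b) hardship waiver — fails.
(1): T AND F → false.
(i) prior license ≥ 11 yr — met.
(ii) no complaint in 18 mo. — not satisfied.
(a) = T OR F = true.
(b) safety training — fails.
So (2) is not satisfied (T AND F).
(3) ≥200 ft from school — fails.
So Overall is not satisfied (F OR F OR F).

No — denied.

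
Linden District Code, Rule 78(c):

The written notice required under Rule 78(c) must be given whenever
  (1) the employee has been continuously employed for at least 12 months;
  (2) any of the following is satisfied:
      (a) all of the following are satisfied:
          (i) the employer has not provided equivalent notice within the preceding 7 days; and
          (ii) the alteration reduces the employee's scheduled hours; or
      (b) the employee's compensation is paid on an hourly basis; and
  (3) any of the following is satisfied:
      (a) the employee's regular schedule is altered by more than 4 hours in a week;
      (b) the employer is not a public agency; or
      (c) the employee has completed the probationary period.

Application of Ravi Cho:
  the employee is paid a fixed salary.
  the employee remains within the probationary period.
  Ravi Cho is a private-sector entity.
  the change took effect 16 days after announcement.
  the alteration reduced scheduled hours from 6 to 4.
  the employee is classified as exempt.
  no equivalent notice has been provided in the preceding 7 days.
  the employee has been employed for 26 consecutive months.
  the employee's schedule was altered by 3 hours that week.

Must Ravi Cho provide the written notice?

(1) tenure ≥ 12 mo. — satisfied.
(i) no recent notice — holds.
(ii) hours reduced — holds.
(a): T AND T → true.
(b) hourly-paid — not satisfied.
(2) = T OR F = true.
(a) schedule shift > 4h — fails.
(b) not (public agency) — met.
(c) past probation — fails.
(3): F OR T OR F → true.
Overall = T AND T AND T = true.

Yes — required.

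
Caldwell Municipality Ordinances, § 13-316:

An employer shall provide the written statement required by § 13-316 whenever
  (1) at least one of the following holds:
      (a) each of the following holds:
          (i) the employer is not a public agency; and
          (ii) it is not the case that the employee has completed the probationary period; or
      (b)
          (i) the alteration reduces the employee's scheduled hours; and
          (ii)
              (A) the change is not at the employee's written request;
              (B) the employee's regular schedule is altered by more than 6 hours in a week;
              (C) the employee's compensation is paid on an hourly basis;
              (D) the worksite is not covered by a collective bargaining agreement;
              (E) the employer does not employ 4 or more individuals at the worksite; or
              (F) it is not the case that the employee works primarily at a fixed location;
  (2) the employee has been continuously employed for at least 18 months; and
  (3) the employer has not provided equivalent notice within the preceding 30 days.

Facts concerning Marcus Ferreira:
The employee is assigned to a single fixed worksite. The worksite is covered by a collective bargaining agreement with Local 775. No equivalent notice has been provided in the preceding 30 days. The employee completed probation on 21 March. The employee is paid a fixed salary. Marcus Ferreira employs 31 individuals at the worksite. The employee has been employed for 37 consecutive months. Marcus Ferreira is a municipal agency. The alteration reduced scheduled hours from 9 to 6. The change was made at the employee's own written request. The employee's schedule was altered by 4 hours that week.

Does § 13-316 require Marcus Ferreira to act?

(i) not (public agency) — not satisfied.
(ii) not (past probation) — fails.
So (a) is not satisfied (F AND F).
(i) hours reduced — holds.
(A) not employee-requested — fails.
(B) schedule shift > 6h — not met.
(C) hourly-paid — not satisfied.
(D) no CBA — not satisfied.
(E) not (≥ 4 at site) — not satisfied.
(F) not (fixed location) — not met.
So (ii) is not satisfied (F OR F OR F OR F OR F OR F).
So (b) is not satisfied (T AND F).
(1) = F OR F = false.
(2) tenure ≥ 18 mo. — satisfied.
(3) no recent notice — met.
Overall = F AND T AND T = false.

No — not required.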